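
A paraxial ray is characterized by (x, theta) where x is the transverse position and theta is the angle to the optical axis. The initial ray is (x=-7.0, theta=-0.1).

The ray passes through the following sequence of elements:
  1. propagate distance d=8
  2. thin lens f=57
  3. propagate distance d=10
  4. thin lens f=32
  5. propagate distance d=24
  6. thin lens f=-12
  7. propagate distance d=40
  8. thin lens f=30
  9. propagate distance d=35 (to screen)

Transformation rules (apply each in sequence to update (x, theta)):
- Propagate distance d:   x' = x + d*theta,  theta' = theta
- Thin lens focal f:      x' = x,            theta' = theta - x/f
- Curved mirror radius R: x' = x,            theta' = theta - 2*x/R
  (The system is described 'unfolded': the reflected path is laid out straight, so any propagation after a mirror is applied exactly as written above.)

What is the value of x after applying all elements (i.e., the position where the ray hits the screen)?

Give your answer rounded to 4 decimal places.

Answer: 5.4872

Derivation:
Initial: x=-7.0000 theta=-0.1000
After 1 (propagate distance d=8): x=-7.8000 theta=-0.1000
After 2 (thin lens f=57): x=-7.8000 theta=7/190 (≈0.0368)
After 3 (propagate distance d=10): x=-706/95 (≈-7.4316) theta=7/190 (≈0.0368)
After 4 (thin lens f=32): x=-706/95 (≈-7.4316) theta=409/1520 (≈0.2691)
After 5 (propagate distance d=24): x=-37/38 (≈-0.9737) theta=409/1520 (≈0.2691)
After 6 (thin lens f=-12): x=-37/38 (≈-0.9737) theta=857/4560 (≈0.1879)
After 7 (propagate distance d=40): x=373/57 (≈6.5439) theta=857/4560 (≈0.1879)
After 8 (thin lens f=30): x=373/57 (≈6.5439) theta=-413/13680 (≈-0.0302)
After 9 (propagate distance d=35 (to screen)): x=15013/2736 (≈5.4872) theta=-413/13680 (≈-0.0302)
Rounded to 4 decimal places: x = 5.4872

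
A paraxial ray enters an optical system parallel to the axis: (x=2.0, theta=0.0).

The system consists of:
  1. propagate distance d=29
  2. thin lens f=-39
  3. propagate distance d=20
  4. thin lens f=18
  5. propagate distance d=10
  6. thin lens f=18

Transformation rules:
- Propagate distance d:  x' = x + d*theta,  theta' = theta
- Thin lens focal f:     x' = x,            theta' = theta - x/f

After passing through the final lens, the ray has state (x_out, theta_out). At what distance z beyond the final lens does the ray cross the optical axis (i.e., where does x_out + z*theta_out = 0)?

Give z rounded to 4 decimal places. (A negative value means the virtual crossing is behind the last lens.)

Initial: x=2.0000 theta=0.0000
After 1 (propagate distance d=29): x=2.0000 theta=0.0000
After 2 (thin lens f=-39): x=2.0000 theta=2/39 (≈0.0513)
After 3 (propagate distance d=20): x=118/39 (≈3.0256) theta=2/39 (≈0.0513)
After 4 (thin lens f=18): x=118/39 (≈3.0256) theta=-41/351 (≈-0.1168)
After 5 (propagate distance d=10): x=652/351 (≈1.8575) theta=-41/351 (≈-0.1168)
After 6 (thin lens f=18): x=652/351 (≈1.8575) theta=-695/3159 (≈-0.2200)
z_focus = -x_out/theta_out = -(652/351)/(-695/3159) = 5868/695 ≈ 8.4432
Rounded to 4 decimal places: z = 8.4432

Answer: 8.4432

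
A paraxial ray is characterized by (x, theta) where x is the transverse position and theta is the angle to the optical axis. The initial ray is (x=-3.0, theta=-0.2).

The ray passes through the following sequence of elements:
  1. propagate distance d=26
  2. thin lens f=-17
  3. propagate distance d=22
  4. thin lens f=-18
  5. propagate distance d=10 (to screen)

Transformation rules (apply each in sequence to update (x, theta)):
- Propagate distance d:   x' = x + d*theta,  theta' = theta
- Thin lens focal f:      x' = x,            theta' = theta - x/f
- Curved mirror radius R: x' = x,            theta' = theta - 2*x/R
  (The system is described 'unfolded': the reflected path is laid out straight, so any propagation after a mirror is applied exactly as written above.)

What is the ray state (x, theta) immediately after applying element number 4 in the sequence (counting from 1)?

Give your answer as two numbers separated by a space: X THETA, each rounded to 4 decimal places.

Initial: x=-3.0000 theta=-0.2000
After 1 (propagate distance d=26): x=-8.2000 theta=-0.2000
After 2 (thin lens f=-17): x=-8.2000 theta=-58/85 (≈-0.6824)
After 3 (propagate distance d=22): x=-1973/85 (≈-23.2118) theta=-58/85 (≈-0.6824)
After 4 (thin lens f=-18): x=-1973/85 (≈-23.2118) theta=-3017/1530 (≈-1.9719)
Rounded to 4 decimal places: x = -23.2118, theta = -1.9719

Answer: -23.2118 -1.9719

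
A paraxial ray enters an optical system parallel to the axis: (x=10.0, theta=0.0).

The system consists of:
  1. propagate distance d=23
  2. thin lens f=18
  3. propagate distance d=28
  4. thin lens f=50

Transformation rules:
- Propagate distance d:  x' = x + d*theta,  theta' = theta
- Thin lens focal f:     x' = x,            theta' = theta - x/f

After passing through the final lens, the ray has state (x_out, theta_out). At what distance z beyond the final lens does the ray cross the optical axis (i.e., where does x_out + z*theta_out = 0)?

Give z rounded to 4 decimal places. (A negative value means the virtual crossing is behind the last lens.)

Answer: -12.5000

Derivation:
Initial: x=10.0000 theta=0.0000
After 1 (propagate distance d=23): x=10.0000 theta=0.0000
After 2 (thin lens f=18): x=10.0000 theta=-5/9 (≈-0.5556)
After 3 (propagate distance d=28): x=-50/9 (≈-5.5556) theta=-5/9 (≈-0.5556)
After 4 (thin lens f=50): x=-50/9 (≈-5.5556) theta=-4/9 (≈-0.4444)
z_focus = -x_out/theta_out = -(-50/9)/(-4/9) = -12.5000
Rounded to 4 decimal places: z = -12.5000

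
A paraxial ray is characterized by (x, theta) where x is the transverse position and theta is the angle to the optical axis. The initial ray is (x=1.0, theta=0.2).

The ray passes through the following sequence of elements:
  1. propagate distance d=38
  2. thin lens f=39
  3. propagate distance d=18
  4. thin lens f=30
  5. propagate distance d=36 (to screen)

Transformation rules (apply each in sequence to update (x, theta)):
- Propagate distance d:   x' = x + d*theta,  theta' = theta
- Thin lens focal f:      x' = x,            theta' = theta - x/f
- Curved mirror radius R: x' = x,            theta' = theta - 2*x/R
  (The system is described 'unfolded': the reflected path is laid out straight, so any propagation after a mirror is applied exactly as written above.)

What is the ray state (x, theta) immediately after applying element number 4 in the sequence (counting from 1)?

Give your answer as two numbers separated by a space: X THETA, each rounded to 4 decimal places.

Initial: x=1.0000 theta=0.2000
After 1 (propagate distance d=38): x=8.6000 theta=0.2000
After 2 (thin lens f=39): x=8.6000 theta=-4/195 (≈-0.0205)
After 3 (propagate distance d=18): x=107/13 (≈8.2308) theta=-4/195 (≈-0.0205)
After 4 (thin lens f=30): x=107/13 (≈8.2308) theta=-23/78 (≈-0.2949)
Rounded to 4 decimal places: x = 8.2308, theta = -0.2949

Answer: 8.2308 -0.2949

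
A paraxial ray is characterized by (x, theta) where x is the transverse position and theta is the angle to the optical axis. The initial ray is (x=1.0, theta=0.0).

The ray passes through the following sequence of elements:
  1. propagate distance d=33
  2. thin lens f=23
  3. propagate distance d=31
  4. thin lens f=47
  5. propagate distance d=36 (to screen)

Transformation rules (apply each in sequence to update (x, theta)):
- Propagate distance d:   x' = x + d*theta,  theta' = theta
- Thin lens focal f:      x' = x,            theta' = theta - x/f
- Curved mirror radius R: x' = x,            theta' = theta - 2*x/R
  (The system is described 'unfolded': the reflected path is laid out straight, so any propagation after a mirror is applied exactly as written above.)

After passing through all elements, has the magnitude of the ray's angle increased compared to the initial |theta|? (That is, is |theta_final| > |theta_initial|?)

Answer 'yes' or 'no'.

Answer: yes

Derivation:
Initial: x=1.0000 theta=0.0000
After 1 (propagate distance d=33): x=1.0000 theta=0.0000
After 2 (thin lens f=23): x=1.0000 theta=-1/23 (≈-0.0435)
After 3 (propagate distance d=31): x=-8/23 (≈-0.3478) theta=-1/23 (≈-0.0435)
After 4 (thin lens f=47): x=-8/23 (≈-0.3478) theta=-39/1081 (≈-0.0361)
After 5 (propagate distance d=36 (to screen)): x=-1780/1081 (≈-1.6466) theta=-39/1081 (≈-0.0361)
|theta_initial|=0.0000 |theta_final|=39/1081 (≈0.0361) -> increased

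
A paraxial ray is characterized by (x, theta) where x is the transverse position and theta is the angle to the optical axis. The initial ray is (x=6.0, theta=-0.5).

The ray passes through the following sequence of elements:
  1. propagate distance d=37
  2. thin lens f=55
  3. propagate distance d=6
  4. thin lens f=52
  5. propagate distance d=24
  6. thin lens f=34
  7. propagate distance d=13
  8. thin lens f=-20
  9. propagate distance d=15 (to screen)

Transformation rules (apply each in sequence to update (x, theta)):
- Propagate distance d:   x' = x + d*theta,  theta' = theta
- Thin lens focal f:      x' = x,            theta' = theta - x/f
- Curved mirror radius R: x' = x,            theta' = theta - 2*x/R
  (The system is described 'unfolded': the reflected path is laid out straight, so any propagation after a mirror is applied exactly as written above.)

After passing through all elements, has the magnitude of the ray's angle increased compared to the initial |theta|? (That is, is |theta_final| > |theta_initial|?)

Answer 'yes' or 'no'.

Initial: x=6.0000 theta=-0.5000
After 1 (propagate distance d=37): x=-12.5000 theta=-0.5000
After 2 (thin lens f=55): x=-12.5000 theta=-3/11 (≈-0.2727)
After 3 (propagate distance d=6): x=-311/22 (≈-14.1364) theta=-3/11 (≈-0.2727)
After 4 (thin lens f=52): x=-311/22 (≈-14.1364) theta=-1/1144 (≈-0.0009)
After 5 (propagate distance d=24): x=-4049/286 (≈-14.1573) theta=-1/1144 (≈-0.0009)
After 6 (thin lens f=34): x=-4049/286 (≈-14.1573) theta=8081/19448 (≈0.4155)
After 7 (propagate distance d=13): x=-170279/19448 (≈-8.7556) theta=8081/19448 (≈0.4155)
After 8 (thin lens f=-20): x=-170279/19448 (≈-8.7556) theta=-8659/388960 (≈-0.0223)
After 9 (propagate distance d=15 (to screen)): x=-707093/77792 (≈-9.0895) theta=-8659/388960 (≈-0.0223)
|theta_initial|=0.5000 |theta_final|=8659/388960 (≈0.0223) -> not increased

Answer: no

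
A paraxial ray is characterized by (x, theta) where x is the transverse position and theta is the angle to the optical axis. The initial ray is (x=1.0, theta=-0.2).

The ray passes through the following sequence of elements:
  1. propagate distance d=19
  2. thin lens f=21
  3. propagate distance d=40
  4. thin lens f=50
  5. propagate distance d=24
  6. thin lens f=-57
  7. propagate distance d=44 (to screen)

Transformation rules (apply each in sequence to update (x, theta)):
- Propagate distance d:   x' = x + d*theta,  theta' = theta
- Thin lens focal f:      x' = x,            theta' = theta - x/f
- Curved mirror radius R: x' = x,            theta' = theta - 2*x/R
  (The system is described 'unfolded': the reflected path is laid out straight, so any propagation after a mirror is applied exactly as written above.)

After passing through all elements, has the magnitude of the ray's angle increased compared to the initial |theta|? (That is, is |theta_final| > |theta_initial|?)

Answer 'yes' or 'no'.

Answer: no

Derivation:
Initial: x=1.0000 theta=-0.2000
After 1 (propagate distance d=19): x=-2.8000 theta=-0.2000
After 2 (thin lens f=21): x=-2.8000 theta=-1/15 (≈-0.0667)
After 3 (propagate distance d=40): x=-82/15 (≈-5.4667) theta=-1/15 (≈-0.0667)
After 4 (thin lens f=50): x=-82/15 (≈-5.4667) theta=16/375 (≈0.0427)
After 5 (propagate distance d=24): x=-1666/375 (≈-4.4427) theta=16/375 (≈0.0427)
After 6 (thin lens f=-57): x=-1666/375 (≈-4.4427) theta=-754/21375 (≈-0.0353)
After 7 (propagate distance d=44 (to screen)): x=-128138/21375 (≈-5.9948) theta=-754/21375 (≈-0.0353)
|theta_initial|=0.2000 |theta_final|=754/21375 (≈0.0353) -> not increased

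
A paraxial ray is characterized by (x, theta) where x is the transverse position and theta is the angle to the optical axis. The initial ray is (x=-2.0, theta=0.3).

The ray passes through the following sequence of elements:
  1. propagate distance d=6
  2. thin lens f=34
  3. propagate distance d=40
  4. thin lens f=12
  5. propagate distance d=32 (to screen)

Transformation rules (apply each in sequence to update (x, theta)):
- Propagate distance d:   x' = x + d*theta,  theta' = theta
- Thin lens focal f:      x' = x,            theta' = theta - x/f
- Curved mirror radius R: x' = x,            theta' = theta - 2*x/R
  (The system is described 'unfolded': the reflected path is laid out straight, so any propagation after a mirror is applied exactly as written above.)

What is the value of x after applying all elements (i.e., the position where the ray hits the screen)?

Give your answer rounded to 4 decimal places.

Answer: -10.2706

Derivation:
Initial: x=-2.0000 theta=0.3000
After 1 (propagate distance d=6): x=-0.2000 theta=0.3000
After 2 (thin lens f=34): x=-0.2000 theta=26/85 (≈0.3059)
After 3 (propagate distance d=40): x=1023/85 (≈12.0353) theta=26/85 (≈0.3059)
After 4 (thin lens f=12): x=1023/85 (≈12.0353) theta=-237/340 (≈-0.6971)
After 5 (propagate distance d=32 (to screen)): x=-873/85 (≈-10.2706) theta=-237/340 (≈-0.6971)
Rounded to 4 decimal places: x = -10.2706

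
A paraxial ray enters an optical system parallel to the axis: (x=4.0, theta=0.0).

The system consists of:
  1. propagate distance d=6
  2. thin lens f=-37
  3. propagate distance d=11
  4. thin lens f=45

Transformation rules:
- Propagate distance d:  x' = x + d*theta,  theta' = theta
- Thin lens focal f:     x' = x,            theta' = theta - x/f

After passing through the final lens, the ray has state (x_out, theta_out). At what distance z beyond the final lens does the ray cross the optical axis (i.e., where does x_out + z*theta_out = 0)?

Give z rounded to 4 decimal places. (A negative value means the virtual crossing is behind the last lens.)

Answer: 720.0000

Derivation:
Initial: x=4.0000 theta=0.0000
After 1 (propagate distance d=6): x=4.0000 theta=0.0000
After 2 (thin lens f=-37): x=4.0000 theta=4/37 (≈0.1081)
After 3 (propagate distance d=11): x=192/37 (≈5.1892) theta=4/37 (≈0.1081)
After 4 (thin lens f=45): x=192/37 (≈5.1892) theta=-4/555 (≈-0.0072)
z_focus = -x_out/theta_out = -(192/37)/(-4/555) = 720.0000
Rounded to 4 decimal places: z = 720.0000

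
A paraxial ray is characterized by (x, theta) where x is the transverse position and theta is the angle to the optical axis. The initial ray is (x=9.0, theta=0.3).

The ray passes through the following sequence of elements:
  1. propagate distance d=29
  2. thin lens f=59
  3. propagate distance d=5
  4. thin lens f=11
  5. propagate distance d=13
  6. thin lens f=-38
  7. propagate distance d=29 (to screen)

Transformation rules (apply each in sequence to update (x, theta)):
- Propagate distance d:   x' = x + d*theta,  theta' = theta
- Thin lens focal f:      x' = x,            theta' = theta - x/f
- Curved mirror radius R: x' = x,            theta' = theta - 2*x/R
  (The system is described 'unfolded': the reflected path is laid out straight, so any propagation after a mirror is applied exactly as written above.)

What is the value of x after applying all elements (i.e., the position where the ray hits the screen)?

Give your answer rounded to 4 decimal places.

Answer: -52.3378

Derivation:
Initial: x=9.0000 theta=0.3000
After 1 (propagate distance d=29): x=17.7000 theta=0.3000
After 2 (thin lens f=59): x=17.7000 theta=0.0000
After 3 (propagate distance d=5): x=17.7000 theta=0.0000
After 4 (thin lens f=11): x=17.7000 theta=-177/110 (≈-1.6091)
After 5 (propagate distance d=13): x=-177/55 (≈-3.2182) theta=-177/110 (≈-1.6091)
After 6 (thin lens f=-38): x=-177/55 (≈-3.2182) theta=-354/209 (≈-1.6938)
After 7 (propagate distance d=29 (to screen)): x=-54693/1045 (≈-52.3378) theta=-354/209 (≈-1.6938)
Rounded to 4 decimal places: x = -52.3378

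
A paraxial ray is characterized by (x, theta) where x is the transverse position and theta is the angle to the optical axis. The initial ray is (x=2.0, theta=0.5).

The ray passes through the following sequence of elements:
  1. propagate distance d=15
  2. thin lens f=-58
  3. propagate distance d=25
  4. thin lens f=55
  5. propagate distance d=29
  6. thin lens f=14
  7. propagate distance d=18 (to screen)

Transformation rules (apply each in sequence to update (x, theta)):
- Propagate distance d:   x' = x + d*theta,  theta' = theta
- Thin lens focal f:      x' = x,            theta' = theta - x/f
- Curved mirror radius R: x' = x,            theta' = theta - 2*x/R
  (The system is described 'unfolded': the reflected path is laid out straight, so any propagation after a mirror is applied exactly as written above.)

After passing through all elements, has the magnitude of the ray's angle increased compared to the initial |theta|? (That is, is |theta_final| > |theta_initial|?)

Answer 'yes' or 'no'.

Answer: yes

Derivation:
Initial: x=2.0000 theta=0.5000
After 1 (propagate distance d=15): x=9.5000 theta=0.5000
After 2 (thin lens f=-58): x=9.5000 theta=77/116 (≈0.6638)
After 3 (propagate distance d=25): x=3027/116 (≈26.0948) theta=77/116 (≈0.6638)
After 4 (thin lens f=55): x=3027/116 (≈26.0948) theta=302/1595 (≈0.1893)
After 5 (propagate distance d=29): x=201517/6380 (≈31.5857) theta=302/1595 (≈0.1893)
After 6 (thin lens f=14): x=201517/6380 (≈31.5857) theta=-36921/17864 (≈-2.0668)
After 7 (propagate distance d=18 (to screen)): x=-125413/22330 (≈-5.6163) theta=-36921/17864 (≈-2.0668)
|theta_initial|=0.5000 |theta_final|=36921/17864 (≈2.0668) -> increased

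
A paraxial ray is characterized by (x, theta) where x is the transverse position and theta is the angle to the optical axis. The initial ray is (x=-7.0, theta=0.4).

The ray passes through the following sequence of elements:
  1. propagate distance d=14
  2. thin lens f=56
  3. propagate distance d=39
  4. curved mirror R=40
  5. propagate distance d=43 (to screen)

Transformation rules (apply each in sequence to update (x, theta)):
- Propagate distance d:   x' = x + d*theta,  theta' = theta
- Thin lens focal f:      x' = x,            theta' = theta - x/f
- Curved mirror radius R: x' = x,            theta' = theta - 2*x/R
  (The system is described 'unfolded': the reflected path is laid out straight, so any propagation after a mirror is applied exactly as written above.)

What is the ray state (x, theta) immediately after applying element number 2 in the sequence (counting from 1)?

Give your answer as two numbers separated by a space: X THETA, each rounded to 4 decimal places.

Initial: x=-7.0000 theta=0.4000
After 1 (propagate distance d=14): x=-1.4000 theta=0.4000
After 2 (thin lens f=56): x=-1.4000 theta=0.4250
Rounded to 4 decimal places: x = -1.4000, theta = 0.4250

Answer: -1.4000 0.4250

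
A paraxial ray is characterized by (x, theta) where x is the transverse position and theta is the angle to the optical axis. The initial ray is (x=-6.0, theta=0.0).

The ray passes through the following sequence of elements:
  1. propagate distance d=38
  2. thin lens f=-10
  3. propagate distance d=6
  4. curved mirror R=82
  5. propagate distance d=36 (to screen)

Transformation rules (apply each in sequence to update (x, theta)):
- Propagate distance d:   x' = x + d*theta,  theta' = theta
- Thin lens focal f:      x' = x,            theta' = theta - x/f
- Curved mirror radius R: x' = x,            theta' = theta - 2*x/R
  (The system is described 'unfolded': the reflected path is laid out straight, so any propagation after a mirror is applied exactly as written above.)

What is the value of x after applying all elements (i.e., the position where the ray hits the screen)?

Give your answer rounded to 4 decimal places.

Answer: -22.7707

Derivation:
Initial: x=-6.0000 theta=0.0000
After 1 (propagate distance d=38): x=-6.0000 theta=0.0000
After 2 (thin lens f=-10): x=-6.0000 theta=-0.6000
After 3 (propagate distance d=6): x=-9.6000 theta=-0.6000
After 4 (curved mirror R=82): x=-9.6000 theta=-15/41 (≈-0.3659)
After 5 (propagate distance d=36 (to screen)): x=-4668/205 (≈-22.7707) theta=-15/41 (≈-0.3659)
Rounded to 4 decimal places: x = -22.7707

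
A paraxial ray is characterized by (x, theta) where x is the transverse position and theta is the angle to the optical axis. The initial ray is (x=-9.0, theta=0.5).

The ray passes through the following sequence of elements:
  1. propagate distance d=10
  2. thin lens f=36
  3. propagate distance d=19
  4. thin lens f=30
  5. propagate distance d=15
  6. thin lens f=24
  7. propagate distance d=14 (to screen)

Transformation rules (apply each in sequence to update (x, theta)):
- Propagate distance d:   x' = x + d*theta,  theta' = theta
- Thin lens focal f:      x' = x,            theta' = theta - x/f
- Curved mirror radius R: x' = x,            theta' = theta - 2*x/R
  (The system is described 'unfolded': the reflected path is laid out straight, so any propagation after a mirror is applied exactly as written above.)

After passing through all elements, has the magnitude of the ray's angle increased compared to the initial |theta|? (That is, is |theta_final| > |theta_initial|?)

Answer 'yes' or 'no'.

Answer: no

Derivation:
Initial: x=-9.0000 theta=0.5000
After 1 (propagate distance d=10): x=-4.0000 theta=0.5000
After 2 (thin lens f=36): x=-4.0000 theta=11/18 (≈0.6111)
After 3 (propagate distance d=19): x=137/18 (≈7.6111) theta=11/18 (≈0.6111)
After 4 (thin lens f=30): x=137/18 (≈7.6111) theta=193/540 (≈0.3574)
After 5 (propagate distance d=15): x=467/36 (≈12.9722) theta=193/540 (≈0.3574)
After 6 (thin lens f=24): x=467/36 (≈12.9722) theta=-791/4320 (≈-0.1831)
After 7 (propagate distance d=14 (to screen)): x=22483/2160 (≈10.4088) theta=-791/4320 (≈-0.1831)
|theta_initial|=0.5000 |theta_final|=791/4320 (≈0.1831) -> not increased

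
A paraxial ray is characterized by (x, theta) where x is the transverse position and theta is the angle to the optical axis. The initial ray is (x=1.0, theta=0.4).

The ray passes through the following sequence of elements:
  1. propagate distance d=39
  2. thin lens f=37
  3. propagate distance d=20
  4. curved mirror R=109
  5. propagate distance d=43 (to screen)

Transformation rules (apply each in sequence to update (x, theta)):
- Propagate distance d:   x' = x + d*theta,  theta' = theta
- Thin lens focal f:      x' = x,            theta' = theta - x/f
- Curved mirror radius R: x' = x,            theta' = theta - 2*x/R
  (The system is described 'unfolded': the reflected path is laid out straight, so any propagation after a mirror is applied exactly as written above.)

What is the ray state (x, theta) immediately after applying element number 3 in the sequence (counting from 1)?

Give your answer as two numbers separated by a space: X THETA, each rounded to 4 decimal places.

Answer: 15.6270 -0.0486

Derivation:
Initial: x=1.0000 theta=0.4000
After 1 (propagate distance d=39): x=16.6000 theta=0.4000
After 2 (thin lens f=37): x=16.6000 theta=-9/185 (≈-0.0486)
After 3 (propagate distance d=20): x=2891/185 (≈15.6270) theta=-9/185 (≈-0.0486)
Rounded to 4 decimal places: x = 15.6270, theta = -0.0486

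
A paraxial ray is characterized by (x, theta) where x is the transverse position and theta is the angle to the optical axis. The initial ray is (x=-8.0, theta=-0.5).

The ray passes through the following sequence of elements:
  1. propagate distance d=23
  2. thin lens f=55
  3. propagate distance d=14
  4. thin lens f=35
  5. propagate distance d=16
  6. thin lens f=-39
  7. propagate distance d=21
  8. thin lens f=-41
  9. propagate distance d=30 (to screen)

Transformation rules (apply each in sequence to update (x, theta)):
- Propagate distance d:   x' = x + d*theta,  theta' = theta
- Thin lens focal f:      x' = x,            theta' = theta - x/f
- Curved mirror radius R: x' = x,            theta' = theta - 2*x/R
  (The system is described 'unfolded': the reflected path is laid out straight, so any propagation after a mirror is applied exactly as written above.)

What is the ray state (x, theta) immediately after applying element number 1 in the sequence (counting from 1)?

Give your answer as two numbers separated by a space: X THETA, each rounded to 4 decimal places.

Initial: x=-8.0000 theta=-0.5000
After 1 (propagate distance d=23): x=-19.5000 theta=-0.5000
Rounded to 4 decimal places: x = -19.5000, theta = -0.5000

Answer: -19.5000 -0.5000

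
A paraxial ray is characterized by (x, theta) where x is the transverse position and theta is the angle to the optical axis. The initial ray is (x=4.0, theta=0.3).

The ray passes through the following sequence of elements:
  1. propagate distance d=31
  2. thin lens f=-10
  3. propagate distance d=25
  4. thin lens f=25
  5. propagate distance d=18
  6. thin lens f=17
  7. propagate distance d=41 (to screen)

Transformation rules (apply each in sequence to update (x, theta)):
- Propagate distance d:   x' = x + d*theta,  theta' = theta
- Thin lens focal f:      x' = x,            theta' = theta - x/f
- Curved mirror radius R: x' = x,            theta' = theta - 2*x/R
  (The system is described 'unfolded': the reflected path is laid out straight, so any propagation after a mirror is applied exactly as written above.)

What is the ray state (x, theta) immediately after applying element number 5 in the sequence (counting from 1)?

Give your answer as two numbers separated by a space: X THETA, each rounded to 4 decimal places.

Initial: x=4.0000 theta=0.3000
After 1 (propagate distance d=31): x=13.3000 theta=0.3000
After 2 (thin lens f=-10): x=13.3000 theta=1.6300
After 3 (propagate distance d=25): x=54.0500 theta=1.6300
After 4 (thin lens f=25): x=54.0500 theta=-0.5320
After 5 (propagate distance d=18): x=44.4740 theta=-0.5320
Rounded to 4 decimal places: x = 44.4740, theta = -0.5320

Answer: 44.4740 -0.5320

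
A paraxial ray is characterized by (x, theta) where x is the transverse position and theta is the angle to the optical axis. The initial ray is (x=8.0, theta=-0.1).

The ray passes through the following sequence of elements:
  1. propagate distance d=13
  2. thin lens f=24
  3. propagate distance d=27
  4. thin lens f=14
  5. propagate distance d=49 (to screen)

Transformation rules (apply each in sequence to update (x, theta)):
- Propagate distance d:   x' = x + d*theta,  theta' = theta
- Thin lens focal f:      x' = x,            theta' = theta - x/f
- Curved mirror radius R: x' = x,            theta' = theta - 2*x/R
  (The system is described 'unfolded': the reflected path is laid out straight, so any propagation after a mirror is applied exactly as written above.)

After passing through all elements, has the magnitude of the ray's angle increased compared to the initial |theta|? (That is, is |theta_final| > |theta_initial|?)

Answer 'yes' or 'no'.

Answer: yes

Derivation:
Initial: x=8.0000 theta=-0.1000
After 1 (propagate distance d=13): x=6.7000 theta=-0.1000
After 2 (thin lens f=24): x=6.7000 theta=-91/240 (≈-0.3792)
After 3 (propagate distance d=27): x=-3.5375 theta=-91/240 (≈-0.3792)
After 4 (thin lens f=14): x=-3.5375 theta=-85/672 (≈-0.1265)
After 5 (propagate distance d=49 (to screen)): x=-4673/480 (≈-9.7354) theta=-85/672 (≈-0.1265)
|theta_initial|=0.1000 |theta_final|=85/672 (≈0.1265) -> increased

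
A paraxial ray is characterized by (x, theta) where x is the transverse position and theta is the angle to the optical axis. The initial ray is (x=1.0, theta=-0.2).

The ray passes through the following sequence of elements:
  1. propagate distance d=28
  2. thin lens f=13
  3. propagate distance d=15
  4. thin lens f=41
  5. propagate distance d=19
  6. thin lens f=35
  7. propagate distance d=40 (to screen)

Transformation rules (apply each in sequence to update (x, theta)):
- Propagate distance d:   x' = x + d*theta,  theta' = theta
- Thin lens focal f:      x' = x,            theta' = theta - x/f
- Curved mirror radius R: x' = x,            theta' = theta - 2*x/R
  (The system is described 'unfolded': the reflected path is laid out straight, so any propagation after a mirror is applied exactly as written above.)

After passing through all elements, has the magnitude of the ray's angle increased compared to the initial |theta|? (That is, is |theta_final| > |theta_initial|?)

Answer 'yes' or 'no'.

Answer: no

Derivation:
Initial: x=1.0000 theta=-0.2000
After 1 (propagate distance d=28): x=-4.6000 theta=-0.2000
After 2 (thin lens f=13): x=-4.6000 theta=2/13 (≈0.1538)
After 3 (propagate distance d=15): x=-149/65 (≈-2.2923) theta=2/13 (≈0.1538)
After 4 (thin lens f=41): x=-149/65 (≈-2.2923) theta=43/205 (≈0.2098)
After 5 (propagate distance d=19): x=4512/2665 (≈1.6931) theta=43/205 (≈0.2098)
After 6 (thin lens f=35): x=4512/2665 (≈1.6931) theta=15053/93275 (≈0.1614)
After 7 (propagate distance d=40 (to screen)): x=152008/18655 (≈8.1484) theta=15053/93275 (≈0.1614)
|theta_initial|=0.2000 |theta_final|=15053/93275 (≈0.1614) -> not increased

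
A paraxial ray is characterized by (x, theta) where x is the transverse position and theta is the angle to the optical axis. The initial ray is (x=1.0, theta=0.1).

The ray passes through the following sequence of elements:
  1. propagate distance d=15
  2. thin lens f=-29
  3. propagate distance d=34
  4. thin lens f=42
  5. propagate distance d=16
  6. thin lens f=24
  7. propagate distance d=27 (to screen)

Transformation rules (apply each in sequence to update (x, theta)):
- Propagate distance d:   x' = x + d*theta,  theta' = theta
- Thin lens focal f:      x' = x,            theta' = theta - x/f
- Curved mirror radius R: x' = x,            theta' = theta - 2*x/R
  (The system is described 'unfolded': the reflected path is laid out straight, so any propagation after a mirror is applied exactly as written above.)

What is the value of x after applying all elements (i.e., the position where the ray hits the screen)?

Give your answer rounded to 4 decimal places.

Answer: -1.7053

Derivation:
Initial: x=1.0000 theta=0.1000
After 1 (propagate distance d=15): x=2.5000 theta=0.1000
After 2 (thin lens f=-29): x=2.5000 theta=27/145 (≈0.1862)
After 3 (propagate distance d=34): x=2561/290 (≈8.8310) theta=27/145 (≈0.1862)
After 4 (thin lens f=42): x=2561/290 (≈8.8310) theta=-293/12180 (≈-0.0241)
After 5 (propagate distance d=16): x=51437/6090 (≈8.4461) theta=-293/12180 (≈-0.0241)
After 6 (thin lens f=24): x=51437/6090 (≈8.4461) theta=-54953/146160 (≈-0.3760)
After 7 (propagate distance d=27 (to screen)): x=-83081/48720 (≈-1.7053) theta=-54953/146160 (≈-0.3760)
Rounded to 4 decimal places: x = -1.7053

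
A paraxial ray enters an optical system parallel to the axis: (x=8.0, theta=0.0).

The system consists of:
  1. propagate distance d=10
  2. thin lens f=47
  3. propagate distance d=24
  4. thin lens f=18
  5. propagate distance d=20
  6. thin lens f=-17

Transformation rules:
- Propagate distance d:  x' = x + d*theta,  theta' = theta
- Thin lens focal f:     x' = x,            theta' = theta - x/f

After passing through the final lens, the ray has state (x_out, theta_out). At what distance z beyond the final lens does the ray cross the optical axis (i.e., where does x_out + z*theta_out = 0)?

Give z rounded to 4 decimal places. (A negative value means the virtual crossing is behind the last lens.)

Initial: x=8.0000 theta=0.0000
After 1 (propagate distance d=10): x=8.0000 theta=0.0000
After 2 (thin lens f=47): x=8.0000 theta=-8/47 (≈-0.1702)
After 3 (propagate distance d=24): x=184/47 (≈3.9149) theta=-8/47 (≈-0.1702)
After 4 (thin lens f=18): x=184/47 (≈3.9149) theta=-164/423 (≈-0.3877)
After 5 (propagate distance d=20): x=-1624/423 (≈-3.8392) theta=-164/423 (≈-0.3877)
After 6 (thin lens f=-17): x=-1624/423 (≈-3.8392) theta=-4412/7191 (≈-0.6135)
z_focus = -x_out/theta_out = -(-1624/423)/(-4412/7191) = -6902/1103 ≈ -6.2575
Rounded to 4 decimal places: z = -6.2575

Answer: -6.2575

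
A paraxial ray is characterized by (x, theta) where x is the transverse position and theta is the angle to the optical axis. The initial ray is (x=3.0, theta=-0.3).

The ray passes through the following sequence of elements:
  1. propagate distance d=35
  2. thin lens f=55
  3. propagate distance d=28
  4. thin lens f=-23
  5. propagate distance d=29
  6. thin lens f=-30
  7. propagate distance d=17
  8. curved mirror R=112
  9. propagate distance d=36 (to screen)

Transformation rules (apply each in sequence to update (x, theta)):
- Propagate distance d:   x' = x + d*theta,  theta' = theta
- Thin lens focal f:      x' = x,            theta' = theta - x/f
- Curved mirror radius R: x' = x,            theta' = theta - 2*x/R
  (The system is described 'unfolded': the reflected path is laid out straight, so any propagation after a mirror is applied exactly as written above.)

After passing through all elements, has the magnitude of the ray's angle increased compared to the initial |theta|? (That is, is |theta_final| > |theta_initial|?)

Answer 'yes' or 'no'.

Initial: x=3.0000 theta=-0.3000
After 1 (propagate distance d=35): x=-7.5000 theta=-0.3000
After 2 (thin lens f=55): x=-7.5000 theta=-9/55 (≈-0.1636)
After 3 (propagate distance d=28): x=-1329/110 (≈-12.0818) theta=-9/55 (≈-0.1636)
After 4 (thin lens f=-23): x=-1329/110 (≈-12.0818) theta=-1743/2530 (≈-0.6889)
After 5 (propagate distance d=29): x=-3687/115 (≈-32.0609) theta=-1743/2530 (≈-0.6889)
After 6 (thin lens f=-30): x=-3687/115 (≈-32.0609) theta=-11117/6325 (≈-1.7576)
After 7 (propagate distance d=17): x=-391774/6325 (≈-61.9406) theta=-11117/6325 (≈-1.7576)
After 8 (curved mirror R=112): x=-391774/6325 (≈-61.9406) theta=-115389/177100 (≈-0.6515)
After 9 (propagate distance d=36 (to screen)): x=-3780919/44275 (≈-85.3963) theta=-115389/177100 (≈-0.6515)
|theta_initial|=0.3000 |theta_final|=115389/177100 (≈0.6515) -> increased

Answer: yes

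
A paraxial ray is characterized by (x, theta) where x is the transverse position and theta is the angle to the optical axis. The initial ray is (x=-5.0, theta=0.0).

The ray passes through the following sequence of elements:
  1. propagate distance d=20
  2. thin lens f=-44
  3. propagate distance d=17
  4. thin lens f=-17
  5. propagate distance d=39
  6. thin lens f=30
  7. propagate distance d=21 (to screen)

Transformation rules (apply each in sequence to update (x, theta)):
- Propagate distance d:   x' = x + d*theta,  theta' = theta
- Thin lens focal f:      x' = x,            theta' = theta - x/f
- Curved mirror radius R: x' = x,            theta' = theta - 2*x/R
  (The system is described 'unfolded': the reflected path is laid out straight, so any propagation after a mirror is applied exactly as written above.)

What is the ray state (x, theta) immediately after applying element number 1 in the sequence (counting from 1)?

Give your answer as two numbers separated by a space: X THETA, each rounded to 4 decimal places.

Initial: x=-5.0000 theta=0.0000
After 1 (propagate distance d=20): x=-5.0000 theta=0.0000
Rounded to 4 decimal places: x = -5.0000, theta = 0.0000

Answer: -5.0000 0.0000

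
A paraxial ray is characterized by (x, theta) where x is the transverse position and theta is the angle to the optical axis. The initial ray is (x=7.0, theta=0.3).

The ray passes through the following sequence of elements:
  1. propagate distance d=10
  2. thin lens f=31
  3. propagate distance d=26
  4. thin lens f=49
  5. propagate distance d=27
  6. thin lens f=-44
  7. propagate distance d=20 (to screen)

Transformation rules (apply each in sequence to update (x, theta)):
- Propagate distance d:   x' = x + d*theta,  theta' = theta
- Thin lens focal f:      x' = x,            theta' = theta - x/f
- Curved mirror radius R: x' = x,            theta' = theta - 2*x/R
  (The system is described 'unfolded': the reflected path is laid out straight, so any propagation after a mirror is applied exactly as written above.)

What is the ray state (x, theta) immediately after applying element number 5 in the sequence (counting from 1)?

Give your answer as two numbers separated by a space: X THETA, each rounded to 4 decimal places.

Answer: 3.6165 -0.2147

Derivation:
Initial: x=7.0000 theta=0.3000
After 1 (propagate distance d=10): x=10.0000 theta=0.3000
After 2 (thin lens f=31): x=10.0000 theta=-7/310 (≈-0.0226)
After 3 (propagate distance d=26): x=1459/155 (≈9.4129) theta=-7/310 (≈-0.0226)
After 4 (thin lens f=49): x=1459/155 (≈9.4129) theta=-3261/15190 (≈-0.2147)
After 5 (propagate distance d=27): x=10987/3038 (≈3.6165) theta=-3261/15190 (≈-0.2147)
Rounded to 4 decimal places: x = 3.6165, theta = -0.2147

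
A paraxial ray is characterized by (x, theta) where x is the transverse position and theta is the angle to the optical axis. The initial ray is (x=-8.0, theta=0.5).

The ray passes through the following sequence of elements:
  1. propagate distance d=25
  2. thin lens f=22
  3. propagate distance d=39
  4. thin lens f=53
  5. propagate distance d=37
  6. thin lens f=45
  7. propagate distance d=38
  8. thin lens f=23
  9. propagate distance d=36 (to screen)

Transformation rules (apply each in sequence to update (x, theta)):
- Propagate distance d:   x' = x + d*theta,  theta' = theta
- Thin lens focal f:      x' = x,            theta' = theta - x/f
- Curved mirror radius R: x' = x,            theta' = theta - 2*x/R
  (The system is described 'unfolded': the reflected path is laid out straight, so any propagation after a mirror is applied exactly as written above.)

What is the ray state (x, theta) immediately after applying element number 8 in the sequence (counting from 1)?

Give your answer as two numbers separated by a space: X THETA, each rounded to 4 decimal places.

Initial: x=-8.0000 theta=0.5000
After 1 (propagate distance d=25): x=4.5000 theta=0.5000
After 2 (thin lens f=22): x=4.5000 theta=13/44 (≈0.2955)
After 3 (propagate distance d=39): x=705/44 (≈16.0227) theta=13/44 (≈0.2955)
After 4 (thin lens f=53): x=705/44 (≈16.0227) theta=-4/583 (≈-0.0069)
After 5 (propagate distance d=37): x=3343/212 (≈15.7689) theta=-4/583 (≈-0.0069)
After 6 (thin lens f=45): x=3343/212 (≈15.7689) theta=-37493/104940 (≈-0.3573)
After 7 (propagate distance d=38): x=230051/104940 (≈2.1922) theta=-37493/104940 (≈-0.3573)
After 8 (thin lens f=23): x=230051/104940 (≈2.1922) theta=-36413/80454 (≈-0.4526)
Rounded to 4 decimal places: x = 2.1922, theta = -0.4526

Answer: 2.1922 -0.4526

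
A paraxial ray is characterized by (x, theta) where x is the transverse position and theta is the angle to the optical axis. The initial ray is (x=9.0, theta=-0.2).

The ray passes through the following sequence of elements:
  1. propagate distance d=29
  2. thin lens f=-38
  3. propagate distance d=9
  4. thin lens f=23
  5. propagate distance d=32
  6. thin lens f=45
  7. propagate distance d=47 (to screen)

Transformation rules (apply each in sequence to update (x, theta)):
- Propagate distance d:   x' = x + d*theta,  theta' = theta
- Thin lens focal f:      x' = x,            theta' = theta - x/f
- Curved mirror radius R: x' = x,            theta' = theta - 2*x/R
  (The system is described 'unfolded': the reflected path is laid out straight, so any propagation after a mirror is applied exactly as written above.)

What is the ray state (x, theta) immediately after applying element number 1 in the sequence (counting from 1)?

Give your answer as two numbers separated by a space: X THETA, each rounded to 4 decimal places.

Initial: x=9.0000 theta=-0.2000
After 1 (propagate distance d=29): x=3.2000 theta=-0.2000
Rounded to 4 decimal places: x = 3.2000, theta = -0.2000

Answer: 3.2000 -0.2000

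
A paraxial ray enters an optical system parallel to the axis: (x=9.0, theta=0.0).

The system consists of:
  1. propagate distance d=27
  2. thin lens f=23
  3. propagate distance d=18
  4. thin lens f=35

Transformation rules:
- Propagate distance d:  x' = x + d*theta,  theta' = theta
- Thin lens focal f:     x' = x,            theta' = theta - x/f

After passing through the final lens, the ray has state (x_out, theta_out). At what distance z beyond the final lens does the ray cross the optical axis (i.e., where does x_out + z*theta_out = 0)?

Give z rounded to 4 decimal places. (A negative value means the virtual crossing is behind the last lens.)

Answer: 4.3750

Derivation:
Initial: x=9.0000 theta=0.0000
After 1 (propagate distance d=27): x=9.0000 theta=0.0000
After 2 (thin lens f=23): x=9.0000 theta=-9/23 (≈-0.3913)
After 3 (propagate distance d=18): x=45/23 (≈1.9565) theta=-9/23 (≈-0.3913)
After 4 (thin lens f=35): x=45/23 (≈1.9565) theta=-72/161 (≈-0.4472)
z_focus = -x_out/theta_out = -(45/23)/(-72/161) = 4.3750
Rounded to 4 decimal places: z = 4.3750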